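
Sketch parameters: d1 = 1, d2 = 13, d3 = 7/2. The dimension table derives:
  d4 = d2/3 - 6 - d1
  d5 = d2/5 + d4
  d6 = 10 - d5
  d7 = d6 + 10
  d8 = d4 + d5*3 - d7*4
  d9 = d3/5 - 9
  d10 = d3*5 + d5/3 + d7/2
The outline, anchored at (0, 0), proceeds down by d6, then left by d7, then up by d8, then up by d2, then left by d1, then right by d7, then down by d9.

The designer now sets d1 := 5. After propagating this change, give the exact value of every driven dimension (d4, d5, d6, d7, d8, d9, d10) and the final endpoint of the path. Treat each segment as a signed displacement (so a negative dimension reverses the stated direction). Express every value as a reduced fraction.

Apply edit: d1 := 5
  d4 = d2/3 - 6 - d1 = -20/3
  d5 = d2/5 + d4 = -61/15
  d6 = 10 - d5 = 211/15
  d7 = d6 + 10 = 361/15
  d8 = d4 + d5*3 - d7*4 = -1727/15
  d9 = d3/5 - 9 = -83/10
  d10 = d3*5 + d5/3 + d7/2 = 1268/45
Walk from origin (0, 0):
  seg 1: down by d6 = 211/15 → (0, -211/15)
  seg 2: left by d7 = 361/15 → (-361/15, -211/15)
  seg 3: up by d8 = -1727/15 → (-361/15, -646/5)
  seg 4: up by d2 = 13 → (-361/15, -581/5)
  seg 5: left by d1 = 5 → (-436/15, -581/5)
  seg 6: right by d7 = 361/15 → (-5, -581/5)
  seg 7: down by d9 = -83/10 → (-5, -1079/10)

d4 = -20/3
d5 = -61/15
d6 = 211/15
d7 = 361/15
d8 = -1727/15
d9 = -83/10
d10 = 1268/45
endpoint = (-5, -1079/10)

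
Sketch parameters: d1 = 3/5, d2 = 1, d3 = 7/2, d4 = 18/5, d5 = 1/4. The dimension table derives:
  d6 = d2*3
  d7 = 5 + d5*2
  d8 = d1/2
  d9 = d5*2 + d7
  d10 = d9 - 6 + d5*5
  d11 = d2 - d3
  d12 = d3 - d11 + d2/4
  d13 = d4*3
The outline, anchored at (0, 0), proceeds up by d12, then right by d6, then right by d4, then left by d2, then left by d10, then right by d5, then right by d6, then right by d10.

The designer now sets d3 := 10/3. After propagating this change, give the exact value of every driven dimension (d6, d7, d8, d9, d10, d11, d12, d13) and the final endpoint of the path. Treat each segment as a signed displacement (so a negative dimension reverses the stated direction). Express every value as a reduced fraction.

Apply edit: d3 := 10/3
  d6 = d2*3 = 3
  d7 = 5 + d5*2 = 11/2
  d8 = d1/2 = 3/10
  d9 = d5*2 + d7 = 6
  d10 = d9 - 6 + d5*5 = 5/4
  d11 = d2 - d3 = -7/3
  d12 = d3 - d11 + d2/4 = 71/12
  d13 = d4*3 = 54/5
Walk from origin (0, 0):
  seg 1: up by d12 = 71/12 → (0, 71/12)
  seg 2: right by d6 = 3 → (3, 71/12)
  seg 3: right by d4 = 18/5 → (33/5, 71/12)
  seg 4: left by d2 = 1 → (28/5, 71/12)
  seg 5: left by d10 = 5/4 → (87/20, 71/12)
  seg 6: right by d5 = 1/4 → (23/5, 71/12)
  seg 7: right by d6 = 3 → (38/5, 71/12)
  seg 8: right by d10 = 5/4 → (177/20, 71/12)

d6 = 3
d7 = 11/2
d8 = 3/10
d9 = 6
d10 = 5/4
d11 = -7/3
d12 = 71/12
d13 = 54/5
endpoint = (177/20, 71/12)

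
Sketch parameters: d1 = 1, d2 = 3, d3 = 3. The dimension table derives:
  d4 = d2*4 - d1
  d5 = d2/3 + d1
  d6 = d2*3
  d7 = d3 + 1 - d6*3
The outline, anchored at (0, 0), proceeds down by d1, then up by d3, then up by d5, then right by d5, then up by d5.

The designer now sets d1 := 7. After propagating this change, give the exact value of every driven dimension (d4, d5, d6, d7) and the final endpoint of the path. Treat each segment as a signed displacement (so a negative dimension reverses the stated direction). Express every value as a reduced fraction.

d4 = 5
d5 = 8
d6 = 9
d7 = -23
endpoint = (8, 12)

Apply edit: d1 := 7
  d4 = d2*4 - d1 = 5
  d5 = d2/3 + d1 = 8
  d6 = d2*3 = 9
  d7 = d3 + 1 - d6*3 = -23
Walk from origin (0, 0):
  seg 1: down by d1 = 7 → (0, -7)
  seg 2: up by d3 = 3 → (0, -4)
  seg 3: up by d5 = 8 → (0, 4)
  seg 4: right by d5 = 8 → (8, 4)
  seg 5: up by d5 = 8 → (8, 12)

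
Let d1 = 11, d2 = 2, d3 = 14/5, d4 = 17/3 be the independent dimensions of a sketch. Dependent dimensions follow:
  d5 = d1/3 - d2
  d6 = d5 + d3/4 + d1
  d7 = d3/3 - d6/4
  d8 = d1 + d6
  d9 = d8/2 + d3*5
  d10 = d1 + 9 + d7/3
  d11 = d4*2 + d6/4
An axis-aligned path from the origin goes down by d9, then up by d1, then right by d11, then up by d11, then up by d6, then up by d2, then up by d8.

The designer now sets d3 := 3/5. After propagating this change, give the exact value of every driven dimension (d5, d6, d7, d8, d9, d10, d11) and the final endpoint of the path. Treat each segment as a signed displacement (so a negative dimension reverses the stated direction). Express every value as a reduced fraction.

Apply edit: d3 := 3/5
  d5 = d1/3 - d2 = 5/3
  d6 = d5 + d3/4 + d1 = 769/60
  d7 = d3/3 - d6/4 = -721/240
  d8 = d1 + d6 = 1429/60
  d9 = d8/2 + d3*5 = 1789/120
  d10 = d1 + 9 + d7/3 = 13679/720
  d11 = d4*2 + d6/4 = 1163/80
Walk from origin (0, 0):
  seg 1: down by d9 = 1789/120 → (0, -1789/120)
  seg 2: up by d1 = 11 → (0, -469/120)
  seg 3: right by d11 = 1163/80 → (1163/80, -469/120)
  seg 4: up by d11 = 1163/80 → (1163/80, 2551/240)
  seg 5: up by d6 = 769/60 → (1163/80, 5627/240)
  seg 6: up by d2 = 2 → (1163/80, 6107/240)
  seg 7: up by d8 = 1429/60 → (1163/80, 3941/80)

d5 = 5/3
d6 = 769/60
d7 = -721/240
d8 = 1429/60
d9 = 1789/120
d10 = 13679/720
d11 = 1163/80
endpoint = (1163/80, 3941/80)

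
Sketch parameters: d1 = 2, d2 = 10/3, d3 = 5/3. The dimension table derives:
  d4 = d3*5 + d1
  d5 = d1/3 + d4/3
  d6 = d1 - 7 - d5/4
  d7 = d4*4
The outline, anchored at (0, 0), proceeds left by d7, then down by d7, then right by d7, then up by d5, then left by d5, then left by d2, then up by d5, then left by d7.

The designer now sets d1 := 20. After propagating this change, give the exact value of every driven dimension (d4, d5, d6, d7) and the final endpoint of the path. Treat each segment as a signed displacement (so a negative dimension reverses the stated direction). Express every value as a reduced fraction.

d4 = 85/3
d5 = 145/9
d6 = 323/36
d7 = 340/3
endpoint = (-1195/9, -730/9)

Apply edit: d1 := 20
  d4 = d3*5 + d1 = 85/3
  d5 = d1/3 + d4/3 = 145/9
  d6 = d1 - 7 - d5/4 = 323/36
  d7 = d4*4 = 340/3
Walk from origin (0, 0):
  seg 1: left by d7 = 340/3 → (-340/3, 0)
  seg 2: down by d7 = 340/3 → (-340/3, -340/3)
  seg 3: right by d7 = 340/3 → (0, -340/3)
  seg 4: up by d5 = 145/9 → (0, -875/9)
  seg 5: left by d5 = 145/9 → (-145/9, -875/9)
  seg 6: left by d2 = 10/3 → (-175/9, -875/9)
  seg 7: up by d5 = 145/9 → (-175/9, -730/9)
  seg 8: left by d7 = 340/3 → (-1195/9, -730/9)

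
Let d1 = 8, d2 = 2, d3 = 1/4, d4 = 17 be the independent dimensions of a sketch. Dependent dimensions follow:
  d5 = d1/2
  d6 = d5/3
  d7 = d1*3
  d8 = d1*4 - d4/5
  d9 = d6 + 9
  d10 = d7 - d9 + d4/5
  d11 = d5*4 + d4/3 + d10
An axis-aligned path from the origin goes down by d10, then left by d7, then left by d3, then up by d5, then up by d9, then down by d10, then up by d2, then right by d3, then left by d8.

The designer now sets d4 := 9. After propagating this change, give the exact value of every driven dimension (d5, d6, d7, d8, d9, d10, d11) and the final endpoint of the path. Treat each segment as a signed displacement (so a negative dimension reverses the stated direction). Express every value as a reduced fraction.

d5 = 4
d6 = 4/3
d7 = 24
d8 = 151/5
d9 = 31/3
d10 = 232/15
d11 = 517/15
endpoint = (-271/5, -73/5)

Apply edit: d4 := 9
  d5 = d1/2 = 4
  d6 = d5/3 = 4/3
  d7 = d1*3 = 24
  d8 = d1*4 - d4/5 = 151/5
  d9 = d6 + 9 = 31/3
  d10 = d7 - d9 + d4/5 = 232/15
  d11 = d5*4 + d4/3 + d10 = 517/15
Walk from origin (0, 0):
  seg 1: down by d10 = 232/15 → (0, -232/15)
  seg 2: left by d7 = 24 → (-24, -232/15)
  seg 3: left by d3 = 1/4 → (-97/4, -232/15)
  seg 4: up by d5 = 4 → (-97/4, -172/15)
  seg 5: up by d9 = 31/3 → (-97/4, -17/15)
  seg 6: down by d10 = 232/15 → (-97/4, -83/5)
  seg 7: up by d2 = 2 → (-97/4, -73/5)
  seg 8: right by d3 = 1/4 → (-24, -73/5)
  seg 9: left by d8 = 151/5 → (-271/5, -73/5)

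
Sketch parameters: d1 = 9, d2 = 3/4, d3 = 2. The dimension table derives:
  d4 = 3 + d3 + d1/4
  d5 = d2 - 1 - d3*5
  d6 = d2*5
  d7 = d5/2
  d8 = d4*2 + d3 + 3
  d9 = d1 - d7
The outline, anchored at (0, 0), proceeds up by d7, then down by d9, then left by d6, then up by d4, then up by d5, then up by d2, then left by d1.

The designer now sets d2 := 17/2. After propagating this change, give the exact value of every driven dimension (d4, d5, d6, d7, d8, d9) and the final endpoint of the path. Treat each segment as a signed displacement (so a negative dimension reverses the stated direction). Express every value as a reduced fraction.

Apply edit: d2 := 17/2
  d4 = 3 + d3 + d1/4 = 29/4
  d5 = d2 - 1 - d3*5 = -5/2
  d6 = d2*5 = 85/2
  d7 = d5/2 = -5/4
  d8 = d4*2 + d3 + 3 = 39/2
  d9 = d1 - d7 = 41/4
Walk from origin (0, 0):
  seg 1: up by d7 = -5/4 → (0, -5/4)
  seg 2: down by d9 = 41/4 → (0, -23/2)
  seg 3: left by d6 = 85/2 → (-85/2, -23/2)
  seg 4: up by d4 = 29/4 → (-85/2, -17/4)
  seg 5: up by d5 = -5/2 → (-85/2, -27/4)
  seg 6: up by d2 = 17/2 → (-85/2, 7/4)
  seg 7: left by d1 = 9 → (-103/2, 7/4)

d4 = 29/4
d5 = -5/2
d6 = 85/2
d7 = -5/4
d8 = 39/2
d9 = 41/4
endpoint = (-103/2, 7/4)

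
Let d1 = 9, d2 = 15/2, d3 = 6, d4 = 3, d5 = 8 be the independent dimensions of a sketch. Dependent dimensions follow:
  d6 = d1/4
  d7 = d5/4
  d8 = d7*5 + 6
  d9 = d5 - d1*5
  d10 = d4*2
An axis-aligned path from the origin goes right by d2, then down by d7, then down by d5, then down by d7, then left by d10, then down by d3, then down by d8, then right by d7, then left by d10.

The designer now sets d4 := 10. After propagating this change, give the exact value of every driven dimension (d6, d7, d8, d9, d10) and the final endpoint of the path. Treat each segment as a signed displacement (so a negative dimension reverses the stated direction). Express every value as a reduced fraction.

Apply edit: d4 := 10
  d6 = d1/4 = 9/4
  d7 = d5/4 = 2
  d8 = d7*5 + 6 = 16
  d9 = d5 - d1*5 = -37
  d10 = d4*2 = 20
Walk from origin (0, 0):
  seg 1: right by d2 = 15/2 → (15/2, 0)
  seg 2: down by d7 = 2 → (15/2, -2)
  seg 3: down by d5 = 8 → (15/2, -10)
  seg 4: down by d7 = 2 → (15/2, -12)
  seg 5: left by d10 = 20 → (-25/2, -12)
  seg 6: down by d3 = 6 → (-25/2, -18)
  seg 7: down by d8 = 16 → (-25/2, -34)
  seg 8: right by d7 = 2 → (-21/2, -34)
  seg 9: left by d10 = 20 → (-61/2, -34)

d6 = 9/4
d7 = 2
d8 = 16
d9 = -37
d10 = 20
endpoint = (-61/2, -34)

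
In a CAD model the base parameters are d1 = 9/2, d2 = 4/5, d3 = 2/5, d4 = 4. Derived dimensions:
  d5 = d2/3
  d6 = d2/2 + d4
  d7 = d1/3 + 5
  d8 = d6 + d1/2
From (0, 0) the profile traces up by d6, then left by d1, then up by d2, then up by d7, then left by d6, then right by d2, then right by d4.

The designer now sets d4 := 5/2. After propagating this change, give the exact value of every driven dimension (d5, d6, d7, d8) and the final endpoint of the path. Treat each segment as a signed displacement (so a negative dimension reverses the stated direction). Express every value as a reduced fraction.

d5 = 4/15
d6 = 29/10
d7 = 13/2
d8 = 103/20
endpoint = (-41/10, 51/5)

Apply edit: d4 := 5/2
  d5 = d2/3 = 4/15
  d6 = d2/2 + d4 = 29/10
  d7 = d1/3 + 5 = 13/2
  d8 = d6 + d1/2 = 103/20
Walk from origin (0, 0):
  seg 1: up by d6 = 29/10 → (0, 29/10)
  seg 2: left by d1 = 9/2 → (-9/2, 29/10)
  seg 3: up by d2 = 4/5 → (-9/2, 37/10)
  seg 4: up by d7 = 13/2 → (-9/2, 51/5)
  seg 5: left by d6 = 29/10 → (-37/5, 51/5)
  seg 6: right by d2 = 4/5 → (-33/5, 51/5)
  seg 7: right by d4 = 5/2 → (-41/10, 51/5)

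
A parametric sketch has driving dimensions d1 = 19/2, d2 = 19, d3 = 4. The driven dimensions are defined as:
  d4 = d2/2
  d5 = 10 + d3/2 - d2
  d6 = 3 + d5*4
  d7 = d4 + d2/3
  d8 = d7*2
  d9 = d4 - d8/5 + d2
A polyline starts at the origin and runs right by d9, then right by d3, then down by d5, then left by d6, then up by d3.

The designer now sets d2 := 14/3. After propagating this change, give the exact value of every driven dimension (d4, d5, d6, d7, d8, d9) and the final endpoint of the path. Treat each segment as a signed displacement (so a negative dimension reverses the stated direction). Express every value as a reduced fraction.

d4 = 7/3
d5 = 22/3
d6 = 97/3
d7 = 35/9
d8 = 70/9
d9 = 49/9
endpoint = (-206/9, -10/3)

Apply edit: d2 := 14/3
  d4 = d2/2 = 7/3
  d5 = 10 + d3/2 - d2 = 22/3
  d6 = 3 + d5*4 = 97/3
  d7 = d4 + d2/3 = 35/9
  d8 = d7*2 = 70/9
  d9 = d4 - d8/5 + d2 = 49/9
Walk from origin (0, 0):
  seg 1: right by d9 = 49/9 → (49/9, 0)
  seg 2: right by d3 = 4 → (85/9, 0)
  seg 3: down by d5 = 22/3 → (85/9, -22/3)
  seg 4: left by d6 = 97/3 → (-206/9, -22/3)
  seg 5: up by d3 = 4 → (-206/9, -10/3)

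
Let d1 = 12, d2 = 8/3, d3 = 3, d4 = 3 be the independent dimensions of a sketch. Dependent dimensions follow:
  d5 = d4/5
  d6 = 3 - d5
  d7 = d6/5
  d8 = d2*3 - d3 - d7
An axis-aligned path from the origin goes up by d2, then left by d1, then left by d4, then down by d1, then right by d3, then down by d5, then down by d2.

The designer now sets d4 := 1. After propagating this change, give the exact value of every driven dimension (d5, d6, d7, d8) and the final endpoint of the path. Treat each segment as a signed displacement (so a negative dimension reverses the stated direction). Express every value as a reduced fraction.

d5 = 1/5
d6 = 14/5
d7 = 14/25
d8 = 111/25
endpoint = (-10, -61/5)

Apply edit: d4 := 1
  d5 = d4/5 = 1/5
  d6 = 3 - d5 = 14/5
  d7 = d6/5 = 14/25
  d8 = d2*3 - d3 - d7 = 111/25
Walk from origin (0, 0):
  seg 1: up by d2 = 8/3 → (0, 8/3)
  seg 2: left by d1 = 12 → (-12, 8/3)
  seg 3: left by d4 = 1 → (-13, 8/3)
  seg 4: down by d1 = 12 → (-13, -28/3)
  seg 5: right by d3 = 3 → (-10, -28/3)
  seg 6: down by d5 = 1/5 → (-10, -143/15)
  seg 7: down by d2 = 8/3 → (-10, -61/5)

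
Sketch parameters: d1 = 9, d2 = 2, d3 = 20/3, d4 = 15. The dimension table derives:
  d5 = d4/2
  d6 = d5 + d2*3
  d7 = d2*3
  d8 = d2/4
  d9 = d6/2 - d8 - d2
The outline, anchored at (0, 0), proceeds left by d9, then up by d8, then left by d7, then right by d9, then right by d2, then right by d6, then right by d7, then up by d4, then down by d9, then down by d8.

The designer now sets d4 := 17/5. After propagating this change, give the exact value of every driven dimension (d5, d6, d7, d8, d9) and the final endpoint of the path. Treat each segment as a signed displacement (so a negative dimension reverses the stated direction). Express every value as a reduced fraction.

Apply edit: d4 := 17/5
  d5 = d4/2 = 17/10
  d6 = d5 + d2*3 = 77/10
  d7 = d2*3 = 6
  d8 = d2/4 = 1/2
  d9 = d6/2 - d8 - d2 = 27/20
Walk from origin (0, 0):
  seg 1: left by d9 = 27/20 → (-27/20, 0)
  seg 2: up by d8 = 1/2 → (-27/20, 1/2)
  seg 3: left by d7 = 6 → (-147/20, 1/2)
  seg 4: right by d9 = 27/20 → (-6, 1/2)
  seg 5: right by d2 = 2 → (-4, 1/2)
  seg 6: right by d6 = 77/10 → (37/10, 1/2)
  seg 7: right by d7 = 6 → (97/10, 1/2)
  seg 8: up by d4 = 17/5 → (97/10, 39/10)
  seg 9: down by d9 = 27/20 → (97/10, 51/20)
  seg 10: down by d8 = 1/2 → (97/10, 41/20)

d5 = 17/10
d6 = 77/10
d7 = 6
d8 = 1/2
d9 = 27/20
endpoint = (97/10, 41/20)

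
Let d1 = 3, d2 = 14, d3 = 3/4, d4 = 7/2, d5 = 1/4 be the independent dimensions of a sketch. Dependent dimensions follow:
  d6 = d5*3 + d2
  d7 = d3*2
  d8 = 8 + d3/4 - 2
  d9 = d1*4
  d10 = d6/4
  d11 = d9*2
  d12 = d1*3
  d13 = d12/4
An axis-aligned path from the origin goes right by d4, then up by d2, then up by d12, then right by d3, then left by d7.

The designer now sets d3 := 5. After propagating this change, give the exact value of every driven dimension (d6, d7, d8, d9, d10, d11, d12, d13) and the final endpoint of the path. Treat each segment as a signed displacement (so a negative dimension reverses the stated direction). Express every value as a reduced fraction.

d6 = 59/4
d7 = 10
d8 = 29/4
d9 = 12
d10 = 59/16
d11 = 24
d12 = 9
d13 = 9/4
endpoint = (-3/2, 23)

Apply edit: d3 := 5
  d6 = d5*3 + d2 = 59/4
  d7 = d3*2 = 10
  d8 = 8 + d3/4 - 2 = 29/4
  d9 = d1*4 = 12
  d10 = d6/4 = 59/16
  d11 = d9*2 = 24
  d12 = d1*3 = 9
  d13 = d12/4 = 9/4
Walk from origin (0, 0):
  seg 1: right by d4 = 7/2 → (7/2, 0)
  seg 2: up by d2 = 14 → (7/2, 14)
  seg 3: up by d12 = 9 → (7/2, 23)
  seg 4: right by d3 = 5 → (17/2, 23)
  seg 5: left by d7 = 10 → (-3/2, 23)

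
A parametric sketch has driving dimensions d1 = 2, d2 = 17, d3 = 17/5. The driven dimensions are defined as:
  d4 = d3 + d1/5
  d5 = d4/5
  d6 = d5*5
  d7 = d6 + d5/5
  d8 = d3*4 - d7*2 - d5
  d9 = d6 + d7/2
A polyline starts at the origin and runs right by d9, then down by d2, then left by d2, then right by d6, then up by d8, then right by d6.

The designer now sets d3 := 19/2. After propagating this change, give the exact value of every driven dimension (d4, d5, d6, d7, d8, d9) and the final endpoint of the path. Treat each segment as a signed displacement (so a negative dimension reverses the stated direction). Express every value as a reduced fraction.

Apply edit: d3 := 19/2
  d4 = d3 + d1/5 = 99/10
  d5 = d4/5 = 99/50
  d6 = d5*5 = 99/10
  d7 = d6 + d5/5 = 1287/125
  d8 = d3*4 - d7*2 - d5 = 3857/250
  d9 = d6 + d7/2 = 1881/125
Walk from origin (0, 0):
  seg 1: right by d9 = 1881/125 → (1881/125, 0)
  seg 2: down by d2 = 17 → (1881/125, -17)
  seg 3: left by d2 = 17 → (-244/125, -17)
  seg 4: right by d6 = 99/10 → (1987/250, -17)
  seg 5: up by d8 = 3857/250 → (1987/250, -393/250)
  seg 6: right by d6 = 99/10 → (2231/125, -393/250)

d4 = 99/10
d5 = 99/50
d6 = 99/10
d7 = 1287/125
d8 = 3857/250
d9 = 1881/125
endpoint = (2231/125, -393/250)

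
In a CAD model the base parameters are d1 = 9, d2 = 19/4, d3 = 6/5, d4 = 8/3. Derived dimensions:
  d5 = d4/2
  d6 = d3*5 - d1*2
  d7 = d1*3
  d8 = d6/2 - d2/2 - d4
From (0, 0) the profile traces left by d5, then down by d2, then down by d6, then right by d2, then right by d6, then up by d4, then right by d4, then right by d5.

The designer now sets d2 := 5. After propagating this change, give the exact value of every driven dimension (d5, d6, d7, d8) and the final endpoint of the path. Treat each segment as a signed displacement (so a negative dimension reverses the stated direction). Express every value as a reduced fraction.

d5 = 4/3
d6 = -12
d7 = 27
d8 = -67/6
endpoint = (-13/3, 29/3)

Apply edit: d2 := 5
  d5 = d4/2 = 4/3
  d6 = d3*5 - d1*2 = -12
  d7 = d1*3 = 27
  d8 = d6/2 - d2/2 - d4 = -67/6
Walk from origin (0, 0):
  seg 1: left by d5 = 4/3 → (-4/3, 0)
  seg 2: down by d2 = 5 → (-4/3, -5)
  seg 3: down by d6 = -12 → (-4/3, 7)
  seg 4: right by d2 = 5 → (11/3, 7)
  seg 5: right by d6 = -12 → (-25/3, 7)
  seg 6: up by d4 = 8/3 → (-25/3, 29/3)
  seg 7: right by d4 = 8/3 → (-17/3, 29/3)
  seg 8: right by d5 = 4/3 → (-13/3, 29/3)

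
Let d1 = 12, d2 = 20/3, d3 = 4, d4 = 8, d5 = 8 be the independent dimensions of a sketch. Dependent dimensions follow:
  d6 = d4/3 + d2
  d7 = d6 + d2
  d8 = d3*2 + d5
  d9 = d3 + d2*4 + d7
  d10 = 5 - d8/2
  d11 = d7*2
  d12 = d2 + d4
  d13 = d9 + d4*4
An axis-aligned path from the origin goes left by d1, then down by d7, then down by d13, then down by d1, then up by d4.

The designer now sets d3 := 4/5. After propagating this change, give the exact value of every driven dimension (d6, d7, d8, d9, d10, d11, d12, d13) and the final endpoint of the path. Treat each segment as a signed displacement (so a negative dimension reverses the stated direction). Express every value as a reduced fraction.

d6 = 28/3
d7 = 16
d8 = 48/5
d9 = 652/15
d10 = 1/5
d11 = 32
d12 = 44/3
d13 = 1132/15
endpoint = (-12, -1432/15)

Apply edit: d3 := 4/5
  d6 = d4/3 + d2 = 28/3
  d7 = d6 + d2 = 16
  d8 = d3*2 + d5 = 48/5
  d9 = d3 + d2*4 + d7 = 652/15
  d10 = 5 - d8/2 = 1/5
  d11 = d7*2 = 32
  d12 = d2 + d4 = 44/3
  d13 = d9 + d4*4 = 1132/15
Walk from origin (0, 0):
  seg 1: left by d1 = 12 → (-12, 0)
  seg 2: down by d7 = 16 → (-12, -16)
  seg 3: down by d13 = 1132/15 → (-12, -1372/15)
  seg 4: down by d1 = 12 → (-12, -1552/15)
  seg 5: up by d4 = 8 → (-12, -1432/15)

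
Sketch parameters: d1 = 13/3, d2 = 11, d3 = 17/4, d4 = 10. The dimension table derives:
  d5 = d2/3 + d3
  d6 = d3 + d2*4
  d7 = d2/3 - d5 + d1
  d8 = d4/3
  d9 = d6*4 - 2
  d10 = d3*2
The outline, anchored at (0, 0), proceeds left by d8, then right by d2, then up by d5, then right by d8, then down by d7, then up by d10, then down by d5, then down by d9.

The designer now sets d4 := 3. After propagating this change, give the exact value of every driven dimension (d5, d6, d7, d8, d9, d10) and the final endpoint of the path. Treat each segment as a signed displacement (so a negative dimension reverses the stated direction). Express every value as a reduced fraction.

Apply edit: d4 := 3
  d5 = d2/3 + d3 = 95/12
  d6 = d3 + d2*4 = 193/4
  d7 = d2/3 - d5 + d1 = 1/12
  d8 = d4/3 = 1
  d9 = d6*4 - 2 = 191
  d10 = d3*2 = 17/2
Walk from origin (0, 0):
  seg 1: left by d8 = 1 → (-1, 0)
  seg 2: right by d2 = 11 → (10, 0)
  seg 3: up by d5 = 95/12 → (10, 95/12)
  seg 4: right by d8 = 1 → (11, 95/12)
  seg 5: down by d7 = 1/12 → (11, 47/6)
  seg 6: up by d10 = 17/2 → (11, 49/3)
  seg 7: down by d5 = 95/12 → (11, 101/12)
  seg 8: down by d9 = 191 → (11, -2191/12)

d5 = 95/12
d6 = 193/4
d7 = 1/12
d8 = 1
d9 = 191
d10 = 17/2
endpoint = (11, -2191/12)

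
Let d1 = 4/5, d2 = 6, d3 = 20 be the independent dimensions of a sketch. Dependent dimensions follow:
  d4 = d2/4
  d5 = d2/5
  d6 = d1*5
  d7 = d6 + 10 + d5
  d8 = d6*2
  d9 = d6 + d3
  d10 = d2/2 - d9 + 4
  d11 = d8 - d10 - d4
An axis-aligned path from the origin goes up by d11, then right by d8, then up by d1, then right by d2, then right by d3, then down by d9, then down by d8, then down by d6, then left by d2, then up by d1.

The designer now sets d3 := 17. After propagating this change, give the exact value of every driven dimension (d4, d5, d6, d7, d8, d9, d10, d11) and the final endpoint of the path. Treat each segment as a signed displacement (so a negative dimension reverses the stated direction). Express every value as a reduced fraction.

d4 = 3/2
d5 = 6/5
d6 = 4
d7 = 76/5
d8 = 8
d9 = 21
d10 = -14
d11 = 41/2
endpoint = (25, -109/10)

Apply edit: d3 := 17
  d4 = d2/4 = 3/2
  d5 = d2/5 = 6/5
  d6 = d1*5 = 4
  d7 = d6 + 10 + d5 = 76/5
  d8 = d6*2 = 8
  d9 = d6 + d3 = 21
  d10 = d2/2 - d9 + 4 = -14
  d11 = d8 - d10 - d4 = 41/2
Walk from origin (0, 0):
  seg 1: up by d11 = 41/2 → (0, 41/2)
  seg 2: right by d8 = 8 → (8, 41/2)
  seg 3: up by d1 = 4/5 → (8, 213/10)
  seg 4: right by d2 = 6 → (14, 213/10)
  seg 5: right by d3 = 17 → (31, 213/10)
  seg 6: down by d9 = 21 → (31, 3/10)
  seg 7: down by d8 = 8 → (31, -77/10)
  seg 8: down by d6 = 4 → (31, -117/10)
  seg 9: left by d2 = 6 → (25, -117/10)
  seg 10: up by d1 = 4/5 → (25, -109/10)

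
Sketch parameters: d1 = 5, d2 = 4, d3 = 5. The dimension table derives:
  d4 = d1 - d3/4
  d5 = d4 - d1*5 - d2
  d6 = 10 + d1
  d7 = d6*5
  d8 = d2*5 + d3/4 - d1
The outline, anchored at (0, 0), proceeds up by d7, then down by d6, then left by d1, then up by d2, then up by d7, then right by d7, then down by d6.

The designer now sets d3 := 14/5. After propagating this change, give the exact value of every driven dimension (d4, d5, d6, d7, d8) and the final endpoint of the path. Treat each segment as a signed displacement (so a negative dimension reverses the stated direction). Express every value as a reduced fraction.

d4 = 43/10
d5 = -247/10
d6 = 15
d7 = 75
d8 = 157/10
endpoint = (70, 124)

Apply edit: d3 := 14/5
  d4 = d1 - d3/4 = 43/10
  d5 = d4 - d1*5 - d2 = -247/10
  d6 = 10 + d1 = 15
  d7 = d6*5 = 75
  d8 = d2*5 + d3/4 - d1 = 157/10
Walk from origin (0, 0):
  seg 1: up by d7 = 75 → (0, 75)
  seg 2: down by d6 = 15 → (0, 60)
  seg 3: left by d1 = 5 → (-5, 60)
  seg 4: up by d2 = 4 → (-5, 64)
  seg 5: up by d7 = 75 → (-5, 139)
  seg 6: right by d7 = 75 → (70, 139)
  seg 7: down by d6 = 15 → (70, 124)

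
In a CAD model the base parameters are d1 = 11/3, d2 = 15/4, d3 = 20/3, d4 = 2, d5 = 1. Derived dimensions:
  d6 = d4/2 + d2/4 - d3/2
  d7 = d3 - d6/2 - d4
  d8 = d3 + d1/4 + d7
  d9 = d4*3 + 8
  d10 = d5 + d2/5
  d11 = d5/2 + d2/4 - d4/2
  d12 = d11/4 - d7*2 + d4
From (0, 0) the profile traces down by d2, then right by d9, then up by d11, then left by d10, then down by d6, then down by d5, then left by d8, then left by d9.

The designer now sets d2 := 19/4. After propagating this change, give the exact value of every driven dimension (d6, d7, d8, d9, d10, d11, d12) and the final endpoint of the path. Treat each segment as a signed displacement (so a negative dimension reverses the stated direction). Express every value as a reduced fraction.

Apply edit: d2 := 19/4
  d6 = d4/2 + d2/4 - d3/2 = -55/48
  d7 = d3 - d6/2 - d4 = 503/96
  d8 = d3 + d1/4 + d7 = 1231/96
  d9 = d4*3 + 8 = 14
  d10 = d5 + d2/5 = 39/20
  d11 = d5/2 + d2/4 - d4/2 = 11/16
  d12 = d11/4 - d7*2 + d4 = -1595/192
Walk from origin (0, 0):
  seg 1: down by d2 = 19/4 → (0, -19/4)
  seg 2: right by d9 = 14 → (14, -19/4)
  seg 3: up by d11 = 11/16 → (14, -65/16)
  seg 4: left by d10 = 39/20 → (241/20, -65/16)
  seg 5: down by d6 = -55/48 → (241/20, -35/12)
  seg 6: down by d5 = 1 → (241/20, -47/12)
  seg 7: left by d8 = 1231/96 → (-371/480, -47/12)
  seg 8: left by d9 = 14 → (-7091/480, -47/12)

d6 = -55/48
d7 = 503/96
d8 = 1231/96
d9 = 14
d10 = 39/20
d11 = 11/16
d12 = -1595/192
endpoint = (-7091/480, -47/12)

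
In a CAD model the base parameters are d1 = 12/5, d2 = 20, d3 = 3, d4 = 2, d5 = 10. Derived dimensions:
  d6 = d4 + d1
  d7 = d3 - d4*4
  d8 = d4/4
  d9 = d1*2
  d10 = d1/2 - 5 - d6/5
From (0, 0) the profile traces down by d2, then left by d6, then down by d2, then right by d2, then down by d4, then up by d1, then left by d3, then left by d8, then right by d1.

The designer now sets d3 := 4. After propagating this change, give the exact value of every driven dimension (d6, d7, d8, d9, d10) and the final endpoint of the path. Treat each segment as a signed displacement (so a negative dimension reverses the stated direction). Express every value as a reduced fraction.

Apply edit: d3 := 4
  d6 = d4 + d1 = 22/5
  d7 = d3 - d4*4 = -4
  d8 = d4/4 = 1/2
  d9 = d1*2 = 24/5
  d10 = d1/2 - 5 - d6/5 = -117/25
Walk from origin (0, 0):
  seg 1: down by d2 = 20 → (0, -20)
  seg 2: left by d6 = 22/5 → (-22/5, -20)
  seg 3: down by d2 = 20 → (-22/5, -40)
  seg 4: right by d2 = 20 → (78/5, -40)
  seg 5: down by d4 = 2 → (78/5, -42)
  seg 6: up by d1 = 12/5 → (78/5, -198/5)
  seg 7: left by d3 = 4 → (58/5, -198/5)
  seg 8: left by d8 = 1/2 → (111/10, -198/5)
  seg 9: right by d1 = 12/5 → (27/2, -198/5)

d6 = 22/5
d7 = -4
d8 = 1/2
d9 = 24/5
d10 = -117/25
endpoint = (27/2, -198/5)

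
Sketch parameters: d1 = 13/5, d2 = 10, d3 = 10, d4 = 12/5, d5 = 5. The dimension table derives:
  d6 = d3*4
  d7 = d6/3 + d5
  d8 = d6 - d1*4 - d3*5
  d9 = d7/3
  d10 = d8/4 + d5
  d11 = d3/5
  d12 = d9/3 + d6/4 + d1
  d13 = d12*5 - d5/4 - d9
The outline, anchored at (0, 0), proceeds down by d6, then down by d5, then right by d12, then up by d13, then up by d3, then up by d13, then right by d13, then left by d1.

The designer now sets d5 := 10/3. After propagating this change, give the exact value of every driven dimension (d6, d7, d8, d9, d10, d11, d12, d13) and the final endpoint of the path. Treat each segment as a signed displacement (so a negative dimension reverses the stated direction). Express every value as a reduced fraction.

d6 = 40
d7 = 50/3
d8 = -102/5
d9 = 50/9
d10 = -53/30
d11 = 2
d12 = 1951/135
d13 = 3557/54
endpoint = (1399/18, 2657/27)

Apply edit: d5 := 10/3
  d6 = d3*4 = 40
  d7 = d6/3 + d5 = 50/3
  d8 = d6 - d1*4 - d3*5 = -102/5
  d9 = d7/3 = 50/9
  d10 = d8/4 + d5 = -53/30
  d11 = d3/5 = 2
  d12 = d9/3 + d6/4 + d1 = 1951/135
  d13 = d12*5 - d5/4 - d9 = 3557/54
Walk from origin (0, 0):
  seg 1: down by d6 = 40 → (0, -40)
  seg 2: down by d5 = 10/3 → (0, -130/3)
  seg 3: right by d12 = 1951/135 → (1951/135, -130/3)
  seg 4: up by d13 = 3557/54 → (1951/135, 1217/54)
  seg 5: up by d3 = 10 → (1951/135, 1757/54)
  seg 6: up by d13 = 3557/54 → (1951/135, 2657/27)
  seg 7: right by d13 = 3557/54 → (7229/90, 2657/27)
  seg 8: left by d1 = 13/5 → (1399/18, 2657/27)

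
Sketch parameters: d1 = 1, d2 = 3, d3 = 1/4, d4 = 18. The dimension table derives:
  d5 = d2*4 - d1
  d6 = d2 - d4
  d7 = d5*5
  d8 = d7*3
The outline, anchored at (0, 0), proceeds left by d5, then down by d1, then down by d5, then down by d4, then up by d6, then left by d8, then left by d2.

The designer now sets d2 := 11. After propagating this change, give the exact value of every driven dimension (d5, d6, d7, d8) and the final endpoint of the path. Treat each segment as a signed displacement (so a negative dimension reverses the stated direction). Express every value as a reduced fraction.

d5 = 43
d6 = -7
d7 = 215
d8 = 645
endpoint = (-699, -69)

Apply edit: d2 := 11
  d5 = d2*4 - d1 = 43
  d6 = d2 - d4 = -7
  d7 = d5*5 = 215
  d8 = d7*3 = 645
Walk from origin (0, 0):
  seg 1: left by d5 = 43 → (-43, 0)
  seg 2: down by d1 = 1 → (-43, -1)
  seg 3: down by d5 = 43 → (-43, -44)
  seg 4: down by d4 = 18 → (-43, -62)
  seg 5: up by d6 = -7 → (-43, -69)
  seg 6: left by d8 = 645 → (-688, -69)
  seg 7: left by d2 = 11 → (-699, -69)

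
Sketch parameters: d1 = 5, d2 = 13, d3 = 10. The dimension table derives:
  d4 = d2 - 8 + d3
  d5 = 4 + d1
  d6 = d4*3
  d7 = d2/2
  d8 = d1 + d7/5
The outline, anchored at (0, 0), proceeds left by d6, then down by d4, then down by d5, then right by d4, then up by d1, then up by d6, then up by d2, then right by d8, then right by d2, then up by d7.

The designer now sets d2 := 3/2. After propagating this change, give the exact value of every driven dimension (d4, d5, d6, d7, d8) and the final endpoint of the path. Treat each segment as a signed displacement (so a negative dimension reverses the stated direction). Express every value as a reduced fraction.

d4 = 7/2
d5 = 9
d6 = 21/2
d7 = 3/4
d8 = 103/20
endpoint = (-7/20, 21/4)

Apply edit: d2 := 3/2
  d4 = d2 - 8 + d3 = 7/2
  d5 = 4 + d1 = 9
  d6 = d4*3 = 21/2
  d7 = d2/2 = 3/4
  d8 = d1 + d7/5 = 103/20
Walk from origin (0, 0):
  seg 1: left by d6 = 21/2 → (-21/2, 0)
  seg 2: down by d4 = 7/2 → (-21/2, -7/2)
  seg 3: down by d5 = 9 → (-21/2, -25/2)
  seg 4: right by d4 = 7/2 → (-7, -25/2)
  seg 5: up by d1 = 5 → (-7, -15/2)
  seg 6: up by d6 = 21/2 → (-7, 3)
  seg 7: up by d2 = 3/2 → (-7, 9/2)
  seg 8: right by d8 = 103/20 → (-37/20, 9/2)
  seg 9: right by d2 = 3/2 → (-7/20, 9/2)
  seg 10: up by d7 = 3/4 → (-7/20, 21/4)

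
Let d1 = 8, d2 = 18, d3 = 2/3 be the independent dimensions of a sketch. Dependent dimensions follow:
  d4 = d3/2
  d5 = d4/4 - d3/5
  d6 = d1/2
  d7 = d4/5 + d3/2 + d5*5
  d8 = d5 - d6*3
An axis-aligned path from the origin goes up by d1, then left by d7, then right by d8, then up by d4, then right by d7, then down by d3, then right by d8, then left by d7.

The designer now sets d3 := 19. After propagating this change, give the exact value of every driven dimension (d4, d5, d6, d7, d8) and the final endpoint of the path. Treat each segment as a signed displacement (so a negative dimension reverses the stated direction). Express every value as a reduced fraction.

d4 = 19/2
d5 = -57/40
d6 = 4
d7 = 171/40
d8 = -537/40
endpoint = (-249/8, -3/2)

Apply edit: d3 := 19
  d4 = d3/2 = 19/2
  d5 = d4/4 - d3/5 = -57/40
  d6 = d1/2 = 4
  d7 = d4/5 + d3/2 + d5*5 = 171/40
  d8 = d5 - d6*3 = -537/40
Walk from origin (0, 0):
  seg 1: up by d1 = 8 → (0, 8)
  seg 2: left by d7 = 171/40 → (-171/40, 8)
  seg 3: right by d8 = -537/40 → (-177/10, 8)
  seg 4: up by d4 = 19/2 → (-177/10, 35/2)
  seg 5: right by d7 = 171/40 → (-537/40, 35/2)
  seg 6: down by d3 = 19 → (-537/40, -3/2)
  seg 7: right by d8 = -537/40 → (-537/20, -3/2)
  seg 8: left by d7 = 171/40 → (-249/8, -3/2)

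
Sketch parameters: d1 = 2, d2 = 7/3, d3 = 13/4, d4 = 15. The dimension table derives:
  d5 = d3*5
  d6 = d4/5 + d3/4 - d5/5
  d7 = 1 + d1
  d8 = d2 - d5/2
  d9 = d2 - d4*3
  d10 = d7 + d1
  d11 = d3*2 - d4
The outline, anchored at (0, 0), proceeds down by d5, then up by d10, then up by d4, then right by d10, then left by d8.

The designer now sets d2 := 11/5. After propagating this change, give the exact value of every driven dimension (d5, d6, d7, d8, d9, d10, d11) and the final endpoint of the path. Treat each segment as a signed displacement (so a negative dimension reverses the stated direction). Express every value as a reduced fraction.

Apply edit: d2 := 11/5
  d5 = d3*5 = 65/4
  d6 = d4/5 + d3/4 - d5/5 = 9/16
  d7 = 1 + d1 = 3
  d8 = d2 - d5/2 = -237/40
  d9 = d2 - d4*3 = -214/5
  d10 = d7 + d1 = 5
  d11 = d3*2 - d4 = -17/2
Walk from origin (0, 0):
  seg 1: down by d5 = 65/4 → (0, -65/4)
  seg 2: up by d10 = 5 → (0, -45/4)
  seg 3: up by d4 = 15 → (0, 15/4)
  seg 4: right by d10 = 5 → (5, 15/4)
  seg 5: left by d8 = -237/40 → (437/40, 15/4)

d5 = 65/4
d6 = 9/16
d7 = 3
d8 = -237/40
d9 = -214/5
d10 = 5
d11 = -17/2
endpoint = (437/40, 15/4)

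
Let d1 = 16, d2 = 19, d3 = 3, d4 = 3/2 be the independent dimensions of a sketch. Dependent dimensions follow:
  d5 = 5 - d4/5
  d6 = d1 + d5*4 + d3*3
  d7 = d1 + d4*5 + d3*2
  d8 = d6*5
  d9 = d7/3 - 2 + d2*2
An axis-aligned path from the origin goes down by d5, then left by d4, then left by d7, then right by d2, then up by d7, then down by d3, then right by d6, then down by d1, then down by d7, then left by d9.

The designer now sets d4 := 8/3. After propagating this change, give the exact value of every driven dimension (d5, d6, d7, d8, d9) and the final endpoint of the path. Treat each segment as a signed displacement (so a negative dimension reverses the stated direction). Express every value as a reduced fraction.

d5 = 67/15
d6 = 643/15
d7 = 106/3
d8 = 643/3
d9 = 430/9
endpoint = (-1076/45, -352/15)

Apply edit: d4 := 8/3
  d5 = 5 - d4/5 = 67/15
  d6 = d1 + d5*4 + d3*3 = 643/15
  d7 = d1 + d4*5 + d3*2 = 106/3
  d8 = d6*5 = 643/3
  d9 = d7/3 - 2 + d2*2 = 430/9
Walk from origin (0, 0):
  seg 1: down by d5 = 67/15 → (0, -67/15)
  seg 2: left by d4 = 8/3 → (-8/3, -67/15)
  seg 3: left by d7 = 106/3 → (-38, -67/15)
  seg 4: right by d2 = 19 → (-19, -67/15)
  seg 5: up by d7 = 106/3 → (-19, 463/15)
  seg 6: down by d3 = 3 → (-19, 418/15)
  seg 7: right by d6 = 643/15 → (358/15, 418/15)
  seg 8: down by d1 = 16 → (358/15, 178/15)
  seg 9: down by d7 = 106/3 → (358/15, -352/15)
  seg 10: left by d9 = 430/9 → (-1076/45, -352/15)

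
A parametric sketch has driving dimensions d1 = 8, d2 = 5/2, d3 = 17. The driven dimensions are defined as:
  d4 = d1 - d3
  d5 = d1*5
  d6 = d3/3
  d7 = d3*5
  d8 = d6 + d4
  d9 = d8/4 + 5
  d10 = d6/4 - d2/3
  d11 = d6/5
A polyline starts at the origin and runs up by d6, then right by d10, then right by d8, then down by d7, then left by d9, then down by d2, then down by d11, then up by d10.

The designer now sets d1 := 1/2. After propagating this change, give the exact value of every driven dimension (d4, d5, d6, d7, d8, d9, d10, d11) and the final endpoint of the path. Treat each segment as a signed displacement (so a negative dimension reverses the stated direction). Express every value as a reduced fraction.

Apply edit: d1 := 1/2
  d4 = d1 - d3 = -33/2
  d5 = d1*5 = 5/2
  d6 = d3/3 = 17/3
  d7 = d3*5 = 85
  d8 = d6 + d4 = -65/6
  d9 = d8/4 + 5 = 55/24
  d10 = d6/4 - d2/3 = 7/12
  d11 = d6/5 = 17/15
Walk from origin (0, 0):
  seg 1: up by d6 = 17/3 → (0, 17/3)
  seg 2: right by d10 = 7/12 → (7/12, 17/3)
  seg 3: right by d8 = -65/6 → (-41/4, 17/3)
  seg 4: down by d7 = 85 → (-41/4, -238/3)
  seg 5: left by d9 = 55/24 → (-301/24, -238/3)
  seg 6: down by d2 = 5/2 → (-301/24, -491/6)
  seg 7: down by d11 = 17/15 → (-301/24, -2489/30)
  seg 8: up by d10 = 7/12 → (-301/24, -4943/60)

d4 = -33/2
d5 = 5/2
d6 = 17/3
d7 = 85
d8 = -65/6
d9 = 55/24
d10 = 7/12
d11 = 17/15
endpoint = (-301/24, -4943/60)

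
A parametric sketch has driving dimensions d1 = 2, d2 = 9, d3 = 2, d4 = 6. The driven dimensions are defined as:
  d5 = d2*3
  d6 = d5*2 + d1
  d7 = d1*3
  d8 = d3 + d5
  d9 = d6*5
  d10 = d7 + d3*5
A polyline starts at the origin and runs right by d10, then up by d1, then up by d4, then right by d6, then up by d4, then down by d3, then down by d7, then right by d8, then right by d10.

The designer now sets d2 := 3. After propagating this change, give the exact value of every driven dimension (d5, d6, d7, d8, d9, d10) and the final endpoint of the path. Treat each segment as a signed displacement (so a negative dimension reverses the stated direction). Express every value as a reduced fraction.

Apply edit: d2 := 3
  d5 = d2*3 = 9
  d6 = d5*2 + d1 = 20
  d7 = d1*3 = 6
  d8 = d3 + d5 = 11
  d9 = d6*5 = 100
  d10 = d7 + d3*5 = 16
Walk from origin (0, 0):
  seg 1: right by d10 = 16 → (16, 0)
  seg 2: up by d1 = 2 → (16, 2)
  seg 3: up by d4 = 6 → (16, 8)
  seg 4: right by d6 = 20 → (36, 8)
  seg 5: up by d4 = 6 → (36, 14)
  seg 6: down by d3 = 2 → (36, 12)
  seg 7: down by d7 = 6 → (36, 6)
  seg 8: right by d8 = 11 → (47, 6)
  seg 9: right by d10 = 16 → (63, 6)

d5 = 9
d6 = 20
d7 = 6
d8 = 11
d9 = 100
d10 = 16
endpoint = (63, 6)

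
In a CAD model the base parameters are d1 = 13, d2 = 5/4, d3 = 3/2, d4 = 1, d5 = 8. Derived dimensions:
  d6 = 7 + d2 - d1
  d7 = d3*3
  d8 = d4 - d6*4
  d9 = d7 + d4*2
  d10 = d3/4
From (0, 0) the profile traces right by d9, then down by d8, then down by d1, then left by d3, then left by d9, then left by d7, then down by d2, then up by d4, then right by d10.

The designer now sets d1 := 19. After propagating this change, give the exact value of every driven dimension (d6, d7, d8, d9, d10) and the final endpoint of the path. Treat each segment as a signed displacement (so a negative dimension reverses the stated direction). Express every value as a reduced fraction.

d6 = -43/4
d7 = 9/2
d8 = 44
d9 = 13/2
d10 = 3/8
endpoint = (-45/8, -253/4)

Apply edit: d1 := 19
  d6 = 7 + d2 - d1 = -43/4
  d7 = d3*3 = 9/2
  d8 = d4 - d6*4 = 44
  d9 = d7 + d4*2 = 13/2
  d10 = d3/4 = 3/8
Walk from origin (0, 0):
  seg 1: right by d9 = 13/2 → (13/2, 0)
  seg 2: down by d8 = 44 → (13/2, -44)
  seg 3: down by d1 = 19 → (13/2, -63)
  seg 4: left by d3 = 3/2 → (5, -63)
  seg 5: left by d9 = 13/2 → (-3/2, -63)
  seg 6: left by d7 = 9/2 → (-6, -63)
  seg 7: down by d2 = 5/4 → (-6, -257/4)
  seg 8: up by d4 = 1 → (-6, -253/4)
  seg 9: right by d10 = 3/8 → (-45/8, -253/4)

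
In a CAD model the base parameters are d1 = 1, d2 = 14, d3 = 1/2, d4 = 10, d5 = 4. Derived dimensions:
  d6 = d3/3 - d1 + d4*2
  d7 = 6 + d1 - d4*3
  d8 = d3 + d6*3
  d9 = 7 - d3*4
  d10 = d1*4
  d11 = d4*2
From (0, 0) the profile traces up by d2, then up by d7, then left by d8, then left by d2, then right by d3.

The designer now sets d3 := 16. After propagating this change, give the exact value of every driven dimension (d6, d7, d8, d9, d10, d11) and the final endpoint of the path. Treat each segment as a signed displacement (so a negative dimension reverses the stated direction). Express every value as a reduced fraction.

Apply edit: d3 := 16
  d6 = d3/3 - d1 + d4*2 = 73/3
  d7 = 6 + d1 - d4*3 = -23
  d8 = d3 + d6*3 = 89
  d9 = 7 - d3*4 = -57
  d10 = d1*4 = 4
  d11 = d4*2 = 20
Walk from origin (0, 0):
  seg 1: up by d2 = 14 → (0, 14)
  seg 2: up by d7 = -23 → (0, -9)
  seg 3: left by d8 = 89 → (-89, -9)
  seg 4: left by d2 = 14 → (-103, -9)
  seg 5: right by d3 = 16 → (-87, -9)

d6 = 73/3
d7 = -23
d8 = 89
d9 = -57
d10 = 4
d11 = 20
endpoint = (-87, -9)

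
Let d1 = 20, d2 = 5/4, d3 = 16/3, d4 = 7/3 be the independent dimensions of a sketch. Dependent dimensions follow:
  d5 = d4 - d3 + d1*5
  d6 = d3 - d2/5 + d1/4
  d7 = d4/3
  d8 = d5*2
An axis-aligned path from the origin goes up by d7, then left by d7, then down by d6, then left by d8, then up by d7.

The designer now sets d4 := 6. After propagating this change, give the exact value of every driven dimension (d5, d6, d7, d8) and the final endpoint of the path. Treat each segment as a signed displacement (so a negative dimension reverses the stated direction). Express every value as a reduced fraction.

Apply edit: d4 := 6
  d5 = d4 - d3 + d1*5 = 302/3
  d6 = d3 - d2/5 + d1/4 = 121/12
  d7 = d4/3 = 2
  d8 = d5*2 = 604/3
Walk from origin (0, 0):
  seg 1: up by d7 = 2 → (0, 2)
  seg 2: left by d7 = 2 → (-2, 2)
  seg 3: down by d6 = 121/12 → (-2, -97/12)
  seg 4: left by d8 = 604/3 → (-610/3, -97/12)
  seg 5: up by d7 = 2 → (-610/3, -73/12)

d5 = 302/3
d6 = 121/12
d7 = 2
d8 = 604/3
endpoint = (-610/3, -73/12)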